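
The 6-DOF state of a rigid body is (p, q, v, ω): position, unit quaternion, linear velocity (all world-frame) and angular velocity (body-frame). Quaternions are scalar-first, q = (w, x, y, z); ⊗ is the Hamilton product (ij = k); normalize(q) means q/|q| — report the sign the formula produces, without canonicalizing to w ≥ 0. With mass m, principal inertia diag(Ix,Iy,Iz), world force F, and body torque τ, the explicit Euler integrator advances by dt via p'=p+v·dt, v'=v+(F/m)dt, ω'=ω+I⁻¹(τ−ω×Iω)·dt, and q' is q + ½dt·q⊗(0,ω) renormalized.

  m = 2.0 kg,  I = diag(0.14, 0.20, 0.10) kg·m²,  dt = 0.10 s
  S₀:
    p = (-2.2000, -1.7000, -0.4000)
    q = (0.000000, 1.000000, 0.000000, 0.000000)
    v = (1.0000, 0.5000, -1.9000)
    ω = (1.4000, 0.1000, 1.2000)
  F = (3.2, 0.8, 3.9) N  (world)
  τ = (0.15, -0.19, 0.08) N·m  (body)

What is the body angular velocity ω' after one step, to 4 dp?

angular accel α = (1.1571, -1.2860, 0.7160)
ω + α·dt = (1.5157, -0.0286, 1.2716)

ω' = (1.5157, -0.0286, 1.2716)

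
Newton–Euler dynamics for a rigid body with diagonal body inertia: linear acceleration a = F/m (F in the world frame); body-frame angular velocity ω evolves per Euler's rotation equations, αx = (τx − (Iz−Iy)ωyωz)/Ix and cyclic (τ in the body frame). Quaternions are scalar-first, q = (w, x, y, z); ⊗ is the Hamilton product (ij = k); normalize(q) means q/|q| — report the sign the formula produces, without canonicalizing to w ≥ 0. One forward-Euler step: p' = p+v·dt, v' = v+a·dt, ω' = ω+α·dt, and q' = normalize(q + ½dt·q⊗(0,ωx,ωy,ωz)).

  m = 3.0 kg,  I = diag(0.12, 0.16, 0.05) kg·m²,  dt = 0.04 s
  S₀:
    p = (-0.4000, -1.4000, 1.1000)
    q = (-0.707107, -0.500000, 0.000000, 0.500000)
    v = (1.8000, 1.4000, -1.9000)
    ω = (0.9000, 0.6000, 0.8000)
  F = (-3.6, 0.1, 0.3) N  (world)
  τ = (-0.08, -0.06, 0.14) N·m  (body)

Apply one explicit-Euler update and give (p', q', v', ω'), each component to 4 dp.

a = (-1.2000, 0.0333, 0.1000)
new position p' = (-0.3280, -1.3440, 1.0240)
v' = v + a·dt = (1.7520, 1.4013, -1.8960)
ω×(Iω) gyroscopic = (-0.0528, 0.0504, 0.0216)
α = I⁻¹(τ − ω×Iω) = (-0.2267, -0.6900, 2.3680)
ω' = ω + α·dt = (0.8909, 0.5724, 0.8947)
q⊗(0,ω) = (0.0500000, -0.9363963, 0.4257358, -0.8656856)
updated quaternion q' = (-0.7059, -0.5185, 0.0085, 0.4825)

p' = (-0.3280, -1.3440, 1.0240)
q' = (-0.7059, -0.5185, 0.0085, 0.4825)
v' = (1.7520, 1.4013, -1.8960)
ω' = (0.8909, 0.5724, 0.8947)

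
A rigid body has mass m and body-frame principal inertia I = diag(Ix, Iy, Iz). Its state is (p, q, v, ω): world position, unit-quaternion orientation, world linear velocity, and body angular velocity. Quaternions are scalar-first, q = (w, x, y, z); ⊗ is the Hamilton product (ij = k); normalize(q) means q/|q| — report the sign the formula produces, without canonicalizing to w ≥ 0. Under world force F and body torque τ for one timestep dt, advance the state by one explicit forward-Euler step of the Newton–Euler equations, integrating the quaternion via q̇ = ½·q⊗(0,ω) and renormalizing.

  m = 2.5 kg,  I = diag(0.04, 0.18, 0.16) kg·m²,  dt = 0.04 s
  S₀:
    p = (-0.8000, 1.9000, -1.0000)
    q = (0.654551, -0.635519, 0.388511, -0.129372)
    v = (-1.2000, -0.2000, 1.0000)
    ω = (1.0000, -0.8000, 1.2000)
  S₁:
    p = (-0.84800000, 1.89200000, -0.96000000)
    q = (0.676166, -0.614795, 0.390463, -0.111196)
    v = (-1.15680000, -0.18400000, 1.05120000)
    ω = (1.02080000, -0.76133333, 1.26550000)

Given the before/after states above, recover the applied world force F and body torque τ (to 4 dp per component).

v₁ − v₀ = (0.04320000, 0.01600000, 0.05120000)
applied force F = (2.7000, 1.0000, 3.2000)
ω₁ − ω₀ = (0.02080000, 0.03866667, 0.06550000)
τ = I·(Δω/dt) + ω₀×(Iω₀) = (0.0400, 0.0300, 0.1500)

F = (2.7000, 1.0000, 3.2000)
τ = (0.0400, 0.0300, 0.1500)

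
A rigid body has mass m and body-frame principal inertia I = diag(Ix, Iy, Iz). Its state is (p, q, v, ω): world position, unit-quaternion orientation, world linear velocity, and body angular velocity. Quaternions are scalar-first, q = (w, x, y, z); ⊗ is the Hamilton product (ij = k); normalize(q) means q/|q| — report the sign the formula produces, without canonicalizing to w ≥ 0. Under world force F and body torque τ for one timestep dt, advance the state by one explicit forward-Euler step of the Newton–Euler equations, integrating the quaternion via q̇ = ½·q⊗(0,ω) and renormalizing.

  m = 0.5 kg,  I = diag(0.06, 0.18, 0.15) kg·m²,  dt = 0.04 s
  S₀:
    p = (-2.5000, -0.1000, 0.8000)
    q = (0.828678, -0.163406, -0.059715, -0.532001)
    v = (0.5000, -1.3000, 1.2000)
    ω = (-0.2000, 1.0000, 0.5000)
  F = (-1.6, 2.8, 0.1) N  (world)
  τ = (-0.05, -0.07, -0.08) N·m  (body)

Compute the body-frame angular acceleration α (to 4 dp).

gyro term ω×Iω = (-0.0150, 0.0090, -0.0240)
(τ − ω×Iω)/I = (-0.5833, -0.4389, -0.3733)

α = (-0.5833, -0.4389, -0.3733)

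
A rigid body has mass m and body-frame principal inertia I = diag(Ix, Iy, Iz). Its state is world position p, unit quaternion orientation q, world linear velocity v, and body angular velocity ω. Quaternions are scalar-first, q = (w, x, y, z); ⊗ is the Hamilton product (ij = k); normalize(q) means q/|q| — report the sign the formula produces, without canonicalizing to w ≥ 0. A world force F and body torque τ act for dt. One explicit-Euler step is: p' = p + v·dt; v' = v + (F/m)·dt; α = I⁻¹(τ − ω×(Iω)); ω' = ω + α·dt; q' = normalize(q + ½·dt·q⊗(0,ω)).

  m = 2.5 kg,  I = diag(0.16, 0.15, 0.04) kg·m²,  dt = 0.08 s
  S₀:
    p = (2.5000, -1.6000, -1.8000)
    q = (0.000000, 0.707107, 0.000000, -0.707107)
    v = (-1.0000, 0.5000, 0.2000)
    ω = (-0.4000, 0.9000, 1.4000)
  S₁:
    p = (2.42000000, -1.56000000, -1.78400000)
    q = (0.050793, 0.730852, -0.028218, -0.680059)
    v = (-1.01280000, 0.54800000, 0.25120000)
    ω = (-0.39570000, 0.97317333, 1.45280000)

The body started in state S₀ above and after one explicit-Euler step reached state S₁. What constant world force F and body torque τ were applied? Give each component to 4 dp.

F = (-0.4000, 1.5000, 1.6000)
τ = (-0.1300, 0.0700, 0.0300)

rate change Δω = (0.00430000, 0.07317333, 0.05280000)
I·α + gyro = (-0.1300, 0.0700, 0.0300)
v₁ − v₀ = (-0.01280000, 0.04800000, 0.05120000)
applied force F = (-0.4000, 1.5000, 1.6000)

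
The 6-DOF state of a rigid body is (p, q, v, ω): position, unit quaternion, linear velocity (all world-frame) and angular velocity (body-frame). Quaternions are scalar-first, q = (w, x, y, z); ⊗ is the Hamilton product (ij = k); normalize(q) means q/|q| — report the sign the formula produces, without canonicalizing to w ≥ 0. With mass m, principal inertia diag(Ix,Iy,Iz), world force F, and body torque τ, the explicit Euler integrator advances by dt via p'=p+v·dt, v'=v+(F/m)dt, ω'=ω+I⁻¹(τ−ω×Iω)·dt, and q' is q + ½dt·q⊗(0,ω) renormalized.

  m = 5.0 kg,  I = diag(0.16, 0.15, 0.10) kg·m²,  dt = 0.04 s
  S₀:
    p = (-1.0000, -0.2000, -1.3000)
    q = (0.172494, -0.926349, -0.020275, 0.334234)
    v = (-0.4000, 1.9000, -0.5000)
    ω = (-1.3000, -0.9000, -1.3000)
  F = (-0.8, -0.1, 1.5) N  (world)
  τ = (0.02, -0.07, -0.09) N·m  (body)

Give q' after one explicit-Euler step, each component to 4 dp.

q' = (0.1566, -0.9235, -0.0561, 0.3456)

q⊗(0,ω) = (-0.7879970, 0.1029259, -1.7940025, 0.5831144)
updated quaternion q' = (0.1566, -0.9235, -0.0561, 0.3456)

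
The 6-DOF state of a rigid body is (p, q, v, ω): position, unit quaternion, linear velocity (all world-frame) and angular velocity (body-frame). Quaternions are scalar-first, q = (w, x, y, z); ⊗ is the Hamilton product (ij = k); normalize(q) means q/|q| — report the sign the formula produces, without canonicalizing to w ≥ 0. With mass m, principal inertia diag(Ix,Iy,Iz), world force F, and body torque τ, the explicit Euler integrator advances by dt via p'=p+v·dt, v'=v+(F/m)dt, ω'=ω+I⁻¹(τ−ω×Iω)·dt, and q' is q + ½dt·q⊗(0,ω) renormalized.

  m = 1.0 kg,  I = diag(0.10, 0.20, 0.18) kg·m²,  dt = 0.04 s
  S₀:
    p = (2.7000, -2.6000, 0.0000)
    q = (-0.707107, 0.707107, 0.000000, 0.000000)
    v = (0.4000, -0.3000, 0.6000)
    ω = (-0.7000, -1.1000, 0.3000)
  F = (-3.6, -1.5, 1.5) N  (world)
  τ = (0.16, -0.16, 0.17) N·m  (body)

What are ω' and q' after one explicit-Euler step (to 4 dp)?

ω×(Iω) gyroscopic = (0.0066, 0.0168, 0.0770)
α = I⁻¹(τ − ω×Iω) = (1.5340, -0.8840, 0.5167)
ω + α·dt = (-0.6386, -1.1354, 0.3207)
q⊗(0,ω) = (0.4949749, 0.4949749, 0.5656856, -0.9899498)
updated quaternion q' = (-0.6970, 0.7167, 0.0113, -0.0198)

ω' = (-0.6386, -1.1354, 0.3207)
q' = (-0.6970, 0.7167, 0.0113, -0.0198)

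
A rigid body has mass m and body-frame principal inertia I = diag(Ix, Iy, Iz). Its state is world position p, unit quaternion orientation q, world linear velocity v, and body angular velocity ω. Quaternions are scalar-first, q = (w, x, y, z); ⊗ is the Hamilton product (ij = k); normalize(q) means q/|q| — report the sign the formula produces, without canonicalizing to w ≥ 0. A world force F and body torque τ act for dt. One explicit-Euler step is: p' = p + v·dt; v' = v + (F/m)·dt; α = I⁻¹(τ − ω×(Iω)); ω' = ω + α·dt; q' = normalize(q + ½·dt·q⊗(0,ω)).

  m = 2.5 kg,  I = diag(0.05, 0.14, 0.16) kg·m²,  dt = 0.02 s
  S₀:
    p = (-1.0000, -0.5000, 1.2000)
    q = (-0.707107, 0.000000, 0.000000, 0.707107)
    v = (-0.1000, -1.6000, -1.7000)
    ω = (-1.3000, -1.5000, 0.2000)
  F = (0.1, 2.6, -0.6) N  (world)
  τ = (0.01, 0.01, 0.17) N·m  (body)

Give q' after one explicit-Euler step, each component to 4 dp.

q' = (-0.7084, 0.0198, 0.0014, 0.7056)

2q̇ = q⊗(0,ω) = (-0.1414214, 1.9798996, 0.1414214, -0.1414214)
q' = normalize(q + ½dt·q⊗(0,ω)) = (-0.7084, 0.0198, 0.0014, 0.7056)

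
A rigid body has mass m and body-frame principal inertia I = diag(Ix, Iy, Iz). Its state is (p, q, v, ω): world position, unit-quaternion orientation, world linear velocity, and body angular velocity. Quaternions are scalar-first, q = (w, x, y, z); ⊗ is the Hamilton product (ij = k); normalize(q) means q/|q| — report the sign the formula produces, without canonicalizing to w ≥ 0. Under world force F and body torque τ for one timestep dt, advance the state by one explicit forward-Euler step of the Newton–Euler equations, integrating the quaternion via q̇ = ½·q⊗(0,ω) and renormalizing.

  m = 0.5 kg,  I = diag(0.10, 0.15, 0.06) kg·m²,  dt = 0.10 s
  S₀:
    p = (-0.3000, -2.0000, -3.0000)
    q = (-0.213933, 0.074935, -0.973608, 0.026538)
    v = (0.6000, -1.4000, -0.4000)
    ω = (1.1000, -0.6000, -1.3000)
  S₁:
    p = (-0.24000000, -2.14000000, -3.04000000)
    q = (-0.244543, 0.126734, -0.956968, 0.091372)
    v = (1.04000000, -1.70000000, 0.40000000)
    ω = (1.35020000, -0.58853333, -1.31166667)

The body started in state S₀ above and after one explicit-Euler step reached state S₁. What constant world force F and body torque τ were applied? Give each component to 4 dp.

F = (2.2000, -1.5000, 4.0000)
τ = (0.1800, -0.0400, -0.0400)

Δω = ω₁−ω₀ = (0.25020000, 0.01146667, -0.01166667)
ω₀×(Iω₀) = (-0.0702, -0.0572, -0.0330)
applied torque τ = (0.1800, -0.0400, -0.0400)
velocity change Δv = (0.44000000, -0.30000000, 0.80000000)
applied force F = (2.2000, -1.5000, 4.0000)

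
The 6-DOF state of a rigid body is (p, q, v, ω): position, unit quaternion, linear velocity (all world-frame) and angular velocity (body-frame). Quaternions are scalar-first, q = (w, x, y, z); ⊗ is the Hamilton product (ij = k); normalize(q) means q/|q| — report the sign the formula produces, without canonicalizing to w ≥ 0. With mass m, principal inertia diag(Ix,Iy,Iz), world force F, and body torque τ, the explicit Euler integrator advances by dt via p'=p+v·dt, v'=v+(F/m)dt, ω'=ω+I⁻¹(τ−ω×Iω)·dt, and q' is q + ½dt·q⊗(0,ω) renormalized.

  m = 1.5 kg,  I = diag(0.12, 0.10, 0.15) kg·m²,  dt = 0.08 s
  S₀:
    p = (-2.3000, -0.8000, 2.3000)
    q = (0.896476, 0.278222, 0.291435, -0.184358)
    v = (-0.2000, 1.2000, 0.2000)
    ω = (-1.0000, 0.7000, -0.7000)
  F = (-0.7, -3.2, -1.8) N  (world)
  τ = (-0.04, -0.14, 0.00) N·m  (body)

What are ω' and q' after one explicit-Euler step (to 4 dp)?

ω' = (-1.0103, 0.6048, -0.7075)
q' = (0.8929, 0.2390, 0.3312, -0.1897)

ω×(Iω) gyroscopic = (-0.0245, -0.0210, 0.0140)
α = I⁻¹(τ − ω×Iω) = (-0.1292, -1.1900, -0.0933)
ω + α·dt = (-1.0103, 0.6048, -0.7075)
2q̇ = q⊗(0,ω) = (-0.0548331, -0.9714299, 1.0066466, -0.1413428)
q' = normalize(q + ½dt·q⊗(0,ω)) = (0.8929, 0.2390, 0.3312, -0.1897)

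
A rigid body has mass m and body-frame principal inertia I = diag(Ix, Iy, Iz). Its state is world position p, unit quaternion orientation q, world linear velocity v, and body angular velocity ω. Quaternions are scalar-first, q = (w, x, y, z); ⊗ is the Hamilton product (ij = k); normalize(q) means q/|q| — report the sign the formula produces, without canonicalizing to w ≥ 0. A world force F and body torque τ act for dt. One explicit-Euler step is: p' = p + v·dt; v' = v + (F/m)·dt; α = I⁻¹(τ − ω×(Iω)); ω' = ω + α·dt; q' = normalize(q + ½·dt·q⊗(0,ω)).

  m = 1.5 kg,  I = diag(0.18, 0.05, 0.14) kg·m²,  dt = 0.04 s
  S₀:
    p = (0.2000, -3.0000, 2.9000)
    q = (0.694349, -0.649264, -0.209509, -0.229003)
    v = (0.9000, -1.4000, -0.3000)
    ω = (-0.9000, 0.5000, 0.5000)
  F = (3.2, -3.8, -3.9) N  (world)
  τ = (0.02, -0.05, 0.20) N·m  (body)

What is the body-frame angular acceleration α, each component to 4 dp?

α = (-0.0139, -0.6400, 1.0107)

gyro term ω×Iω = (0.0225, -0.0180, 0.0585)
(τ − ω×Iω)/I = (-0.0139, -0.6400, 1.0107)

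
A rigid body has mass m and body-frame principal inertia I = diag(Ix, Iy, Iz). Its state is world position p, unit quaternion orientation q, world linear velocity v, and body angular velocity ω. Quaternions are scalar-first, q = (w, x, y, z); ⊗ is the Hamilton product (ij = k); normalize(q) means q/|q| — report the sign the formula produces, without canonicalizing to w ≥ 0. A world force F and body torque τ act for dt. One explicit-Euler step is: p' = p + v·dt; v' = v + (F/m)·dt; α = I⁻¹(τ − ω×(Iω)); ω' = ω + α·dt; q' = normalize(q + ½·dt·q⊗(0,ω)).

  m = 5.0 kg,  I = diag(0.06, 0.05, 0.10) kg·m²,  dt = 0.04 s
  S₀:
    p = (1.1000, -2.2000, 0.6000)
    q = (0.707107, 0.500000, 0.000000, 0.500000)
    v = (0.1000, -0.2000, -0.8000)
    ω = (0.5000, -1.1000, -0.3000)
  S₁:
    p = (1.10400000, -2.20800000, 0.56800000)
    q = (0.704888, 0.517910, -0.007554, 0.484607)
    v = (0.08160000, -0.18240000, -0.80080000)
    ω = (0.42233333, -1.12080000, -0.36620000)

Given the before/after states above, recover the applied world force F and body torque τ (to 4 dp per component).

F = (-2.3000, 2.2000, -0.1000)
τ = (-0.1000, -0.0200, -0.1600)

Δv = v₁−v₀ = (-0.01840000, 0.01760000, -0.00080000)
applied force F = (-2.3000, 2.2000, -0.1000)
rate change Δω = (-0.07766667, -0.02080000, -0.06620000)
precession coupling = (0.0165, 0.0060, 0.0055)
τ = I·(Δω/dt) + ω₀×(Iω₀) = (-0.1000, -0.0200, -0.1600)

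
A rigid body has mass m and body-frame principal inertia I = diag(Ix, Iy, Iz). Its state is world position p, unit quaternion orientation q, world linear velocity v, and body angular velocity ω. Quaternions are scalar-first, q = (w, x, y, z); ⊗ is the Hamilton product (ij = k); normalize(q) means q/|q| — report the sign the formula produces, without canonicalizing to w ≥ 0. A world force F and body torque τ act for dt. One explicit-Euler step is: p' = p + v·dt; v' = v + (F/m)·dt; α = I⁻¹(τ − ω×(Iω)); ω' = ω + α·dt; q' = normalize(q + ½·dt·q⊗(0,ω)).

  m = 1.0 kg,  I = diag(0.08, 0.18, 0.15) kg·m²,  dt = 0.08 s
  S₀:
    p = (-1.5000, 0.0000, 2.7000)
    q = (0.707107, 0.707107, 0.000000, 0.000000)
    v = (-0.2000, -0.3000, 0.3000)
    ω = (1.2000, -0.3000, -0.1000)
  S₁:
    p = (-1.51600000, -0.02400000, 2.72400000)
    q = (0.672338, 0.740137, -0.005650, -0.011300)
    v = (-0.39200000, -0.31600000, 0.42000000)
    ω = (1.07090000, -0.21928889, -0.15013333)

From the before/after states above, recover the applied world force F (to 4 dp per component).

F = (-2.4000, -0.2000, 1.5000)

v₁ − v₀ = (-0.19200000, -0.01600000, 0.12000000)
applied force F = (-2.4000, -0.2000, 1.5000)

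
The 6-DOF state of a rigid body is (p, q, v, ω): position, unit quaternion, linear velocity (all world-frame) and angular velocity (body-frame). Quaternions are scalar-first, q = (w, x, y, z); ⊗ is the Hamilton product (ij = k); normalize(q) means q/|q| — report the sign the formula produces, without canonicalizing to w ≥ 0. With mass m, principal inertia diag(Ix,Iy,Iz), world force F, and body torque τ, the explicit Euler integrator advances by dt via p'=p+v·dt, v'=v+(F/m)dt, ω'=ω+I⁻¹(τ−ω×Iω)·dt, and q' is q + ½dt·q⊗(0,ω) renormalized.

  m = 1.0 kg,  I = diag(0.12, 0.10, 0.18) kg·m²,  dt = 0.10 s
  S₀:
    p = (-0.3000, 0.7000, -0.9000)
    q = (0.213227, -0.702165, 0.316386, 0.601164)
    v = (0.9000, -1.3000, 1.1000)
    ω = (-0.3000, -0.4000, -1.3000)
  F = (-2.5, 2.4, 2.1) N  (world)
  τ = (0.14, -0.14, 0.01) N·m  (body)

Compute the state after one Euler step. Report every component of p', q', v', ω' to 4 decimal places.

p' = (-0.2100, 0.5700, -0.7900)
q' = (0.2475, -0.7122, 0.2568, 0.6046)
v' = (0.6500, -1.0600, 1.3100)
ω' = (-0.2180, -0.5166, -1.2931)

p' = p + v·dt = (-0.2100, 0.5700, -0.7900)
v' = v + a·dt = (0.6500, -1.0600, 1.3100)
α = I⁻¹(τ − ω×Iω) = (0.8200, -1.1660, 0.0689)
ω' = ω + α·dt = (-0.2180, -0.5166, -1.2931)
Hamilton product q⊗(0,ω) = (0.6974181, -0.2348043, -1.1784545, 0.0985867)
q' = normalize(q + ½dt·q⊗(0,ω)) = (0.2475, -0.7122, 0.2568, 0.6046)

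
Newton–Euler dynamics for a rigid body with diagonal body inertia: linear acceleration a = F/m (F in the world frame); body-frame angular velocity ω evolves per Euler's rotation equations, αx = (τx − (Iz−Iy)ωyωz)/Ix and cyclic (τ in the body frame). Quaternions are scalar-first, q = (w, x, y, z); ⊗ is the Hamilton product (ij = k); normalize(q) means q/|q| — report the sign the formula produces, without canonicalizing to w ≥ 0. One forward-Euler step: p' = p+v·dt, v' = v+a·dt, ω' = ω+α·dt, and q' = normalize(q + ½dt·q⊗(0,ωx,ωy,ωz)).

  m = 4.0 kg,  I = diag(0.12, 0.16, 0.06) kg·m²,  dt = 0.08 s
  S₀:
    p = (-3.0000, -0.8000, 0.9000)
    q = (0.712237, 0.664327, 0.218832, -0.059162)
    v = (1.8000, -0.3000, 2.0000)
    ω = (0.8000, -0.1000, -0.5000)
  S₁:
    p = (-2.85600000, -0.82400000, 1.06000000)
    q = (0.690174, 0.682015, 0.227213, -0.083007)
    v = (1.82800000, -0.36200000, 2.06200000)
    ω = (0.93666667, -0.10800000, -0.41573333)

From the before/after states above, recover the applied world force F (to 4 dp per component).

F = (1.4000, -3.1000, 3.1000)

velocity change Δv = (0.02800000, -0.06200000, 0.06200000)
applied force F = (1.4000, -3.1000, 3.1000)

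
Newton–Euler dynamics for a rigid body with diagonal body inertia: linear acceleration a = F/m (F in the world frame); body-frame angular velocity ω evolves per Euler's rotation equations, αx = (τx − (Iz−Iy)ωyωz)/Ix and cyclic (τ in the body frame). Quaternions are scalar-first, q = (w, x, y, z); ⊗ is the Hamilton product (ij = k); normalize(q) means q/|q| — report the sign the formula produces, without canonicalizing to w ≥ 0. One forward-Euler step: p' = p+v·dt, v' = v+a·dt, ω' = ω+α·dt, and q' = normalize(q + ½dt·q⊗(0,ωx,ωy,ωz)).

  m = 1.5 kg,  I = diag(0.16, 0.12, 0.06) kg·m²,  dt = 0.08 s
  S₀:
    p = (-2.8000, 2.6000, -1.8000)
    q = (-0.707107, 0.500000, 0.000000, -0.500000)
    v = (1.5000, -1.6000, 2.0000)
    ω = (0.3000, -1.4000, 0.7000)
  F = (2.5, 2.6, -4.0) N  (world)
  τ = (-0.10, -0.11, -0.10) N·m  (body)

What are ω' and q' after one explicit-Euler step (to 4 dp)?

α = I⁻¹(τ − ω×Iω) = (-0.9925, -1.0917, -1.9467)
new body rate ω' = (0.2206, -1.4873, 0.5443)
q⊗(0,ω) = (0.2000000, -0.9121321, 0.4899498, -1.1949749)
updated quaternion q' = (-0.6977, 0.4626, 0.0196, -0.5467)

ω' = (0.2206, -1.4873, 0.5443)
q' = (-0.6977, 0.4626, 0.0196, -0.5467)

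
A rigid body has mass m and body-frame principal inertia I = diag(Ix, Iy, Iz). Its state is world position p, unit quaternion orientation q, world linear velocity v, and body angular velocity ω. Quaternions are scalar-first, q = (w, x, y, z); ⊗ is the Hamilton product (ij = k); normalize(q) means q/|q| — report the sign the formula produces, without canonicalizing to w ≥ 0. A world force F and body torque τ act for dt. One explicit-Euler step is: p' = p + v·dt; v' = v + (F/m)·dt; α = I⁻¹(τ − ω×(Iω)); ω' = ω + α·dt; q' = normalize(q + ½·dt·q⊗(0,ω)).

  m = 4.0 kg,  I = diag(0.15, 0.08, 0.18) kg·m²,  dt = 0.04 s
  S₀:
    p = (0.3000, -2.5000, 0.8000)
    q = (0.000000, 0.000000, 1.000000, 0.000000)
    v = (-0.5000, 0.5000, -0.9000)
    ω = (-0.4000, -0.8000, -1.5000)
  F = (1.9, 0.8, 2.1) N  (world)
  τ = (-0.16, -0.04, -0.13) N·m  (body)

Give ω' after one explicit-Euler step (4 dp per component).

(τ − ω×Iω)/I = (-1.8667, -0.2750, -0.5978)
ω' = ω + α·dt = (-0.4747, -0.8110, -1.5239)

ω' = (-0.4747, -0.8110, -1.5239)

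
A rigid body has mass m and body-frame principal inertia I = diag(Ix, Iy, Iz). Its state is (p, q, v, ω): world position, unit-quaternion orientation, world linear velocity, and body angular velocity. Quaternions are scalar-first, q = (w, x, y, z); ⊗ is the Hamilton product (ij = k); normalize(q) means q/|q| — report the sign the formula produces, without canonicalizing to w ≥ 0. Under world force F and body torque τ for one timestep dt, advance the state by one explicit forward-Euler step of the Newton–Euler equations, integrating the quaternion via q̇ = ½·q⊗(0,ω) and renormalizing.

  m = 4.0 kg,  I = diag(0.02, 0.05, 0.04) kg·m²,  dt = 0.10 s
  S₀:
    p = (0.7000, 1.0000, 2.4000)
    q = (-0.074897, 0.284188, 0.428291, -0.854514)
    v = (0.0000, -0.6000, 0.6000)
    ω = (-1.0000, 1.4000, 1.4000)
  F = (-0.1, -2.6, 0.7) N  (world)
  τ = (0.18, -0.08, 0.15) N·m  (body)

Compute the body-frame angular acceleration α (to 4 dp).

α = (9.9800, -2.1600, 4.8000)

precession coupling ω×(Iω) = (-0.0196, 0.0280, -0.0420)
(τ − ω×Iω)/I = (9.9800, -2.1600, 4.8000)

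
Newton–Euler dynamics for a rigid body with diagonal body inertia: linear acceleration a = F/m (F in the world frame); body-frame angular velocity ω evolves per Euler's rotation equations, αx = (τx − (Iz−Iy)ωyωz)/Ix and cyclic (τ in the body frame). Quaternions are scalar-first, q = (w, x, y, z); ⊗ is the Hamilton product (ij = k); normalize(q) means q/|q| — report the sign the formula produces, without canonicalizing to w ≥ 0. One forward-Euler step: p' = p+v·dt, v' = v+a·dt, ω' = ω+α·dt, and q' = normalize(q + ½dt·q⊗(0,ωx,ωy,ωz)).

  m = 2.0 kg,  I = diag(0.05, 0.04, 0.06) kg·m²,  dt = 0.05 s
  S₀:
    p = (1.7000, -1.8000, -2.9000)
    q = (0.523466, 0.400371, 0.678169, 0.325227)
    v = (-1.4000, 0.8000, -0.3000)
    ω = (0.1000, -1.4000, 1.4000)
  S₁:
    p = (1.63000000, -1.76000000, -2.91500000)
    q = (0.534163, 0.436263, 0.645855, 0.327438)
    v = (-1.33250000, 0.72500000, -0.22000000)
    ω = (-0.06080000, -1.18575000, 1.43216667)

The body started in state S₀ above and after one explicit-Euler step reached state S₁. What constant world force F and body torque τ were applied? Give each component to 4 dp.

rate change Δω = (-0.16080000, 0.21425000, 0.03216667)
I·α + gyro = (-0.2000, 0.1700, 0.0400)
Δv = v₁−v₀ = (0.06750000, -0.07500000, 0.08000000)
applied force F = (2.7000, -3.0000, 3.2000)

F = (2.7000, -3.0000, 3.2000)
τ = (-0.2000, 0.1700, 0.0400)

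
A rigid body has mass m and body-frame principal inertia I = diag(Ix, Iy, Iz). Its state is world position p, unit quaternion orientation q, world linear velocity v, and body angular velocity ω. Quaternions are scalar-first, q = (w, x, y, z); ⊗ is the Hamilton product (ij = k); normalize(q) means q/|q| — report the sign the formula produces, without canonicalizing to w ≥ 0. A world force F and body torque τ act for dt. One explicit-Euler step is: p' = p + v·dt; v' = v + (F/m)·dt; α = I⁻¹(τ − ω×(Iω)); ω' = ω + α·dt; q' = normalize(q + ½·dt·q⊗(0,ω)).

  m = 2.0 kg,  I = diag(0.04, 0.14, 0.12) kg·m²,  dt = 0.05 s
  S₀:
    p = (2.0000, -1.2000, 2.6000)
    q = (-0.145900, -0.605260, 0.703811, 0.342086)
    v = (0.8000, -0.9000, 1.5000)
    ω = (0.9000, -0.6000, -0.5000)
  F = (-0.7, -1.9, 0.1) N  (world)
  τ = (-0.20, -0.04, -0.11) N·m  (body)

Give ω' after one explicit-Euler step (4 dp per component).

precession coupling ω×(Iω) = (-0.0060, 0.0360, -0.0540)
angular accel α = (-4.8500, -0.5429, -0.4667)
new body rate ω' = (0.6575, -0.6271, -0.5233)

ω' = (0.6575, -0.6271, -0.5233)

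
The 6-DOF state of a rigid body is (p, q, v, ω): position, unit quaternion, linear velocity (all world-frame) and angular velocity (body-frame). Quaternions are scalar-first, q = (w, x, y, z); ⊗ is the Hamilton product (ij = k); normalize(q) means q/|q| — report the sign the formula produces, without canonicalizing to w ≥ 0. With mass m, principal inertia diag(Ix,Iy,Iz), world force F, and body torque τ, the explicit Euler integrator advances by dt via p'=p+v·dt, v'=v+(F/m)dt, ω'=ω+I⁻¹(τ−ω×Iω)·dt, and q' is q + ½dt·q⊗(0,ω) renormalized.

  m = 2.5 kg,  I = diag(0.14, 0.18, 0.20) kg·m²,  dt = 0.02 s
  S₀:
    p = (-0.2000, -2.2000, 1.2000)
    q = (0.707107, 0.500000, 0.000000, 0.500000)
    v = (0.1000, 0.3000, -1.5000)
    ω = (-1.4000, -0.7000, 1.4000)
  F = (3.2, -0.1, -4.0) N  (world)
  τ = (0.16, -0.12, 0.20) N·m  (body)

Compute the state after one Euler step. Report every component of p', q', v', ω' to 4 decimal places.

p' = (-0.1980, -2.1940, 1.1700)
q' = (0.7070, 0.4935, -0.0189, 0.5063)
v' = (0.1256, 0.2992, -1.5320)
ω' = (-1.3743, -0.7264, 1.4161)

a = (1.2800, -0.0400, -1.6000)
new position p' = (-0.1980, -2.1940, 1.1700)
v' = v + a·dt = (0.1256, 0.2992, -1.5320)
gyro term ω×Iω = (-0.0196, 0.1176, 0.0392)
α = I⁻¹(τ − ω×Iω) = (1.2829, -1.3200, 0.8040)
ω + α·dt = (-1.3743, -0.7264, 1.4161)
Hamilton product q⊗(0,ω) = (0.0000000, -0.6399498, -1.8949749, 0.6399498)
updated quaternion q' = (0.7070, 0.4935, -0.0189, 0.5063)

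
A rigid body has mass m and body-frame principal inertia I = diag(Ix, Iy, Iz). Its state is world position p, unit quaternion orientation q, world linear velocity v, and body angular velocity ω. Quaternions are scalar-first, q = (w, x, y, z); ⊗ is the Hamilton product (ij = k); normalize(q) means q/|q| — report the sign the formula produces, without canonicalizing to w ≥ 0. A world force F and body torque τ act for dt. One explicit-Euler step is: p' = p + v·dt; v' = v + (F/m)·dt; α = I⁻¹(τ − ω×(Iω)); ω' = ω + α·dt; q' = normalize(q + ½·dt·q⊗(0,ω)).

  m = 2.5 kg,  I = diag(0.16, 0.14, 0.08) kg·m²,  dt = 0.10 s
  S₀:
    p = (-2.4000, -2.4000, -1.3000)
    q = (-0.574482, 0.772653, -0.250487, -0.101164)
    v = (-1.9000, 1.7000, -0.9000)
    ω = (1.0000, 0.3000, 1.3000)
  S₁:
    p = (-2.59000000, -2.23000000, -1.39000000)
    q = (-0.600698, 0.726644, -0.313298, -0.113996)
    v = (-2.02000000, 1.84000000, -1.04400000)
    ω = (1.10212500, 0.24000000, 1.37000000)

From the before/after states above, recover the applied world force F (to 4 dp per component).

F = (-3.0000, 3.5000, -3.6000)

v₁ − v₀ = (-0.12000000, 0.14000000, -0.14400000)
F = m·Δv/dt = (-3.0000, 3.5000, -3.6000)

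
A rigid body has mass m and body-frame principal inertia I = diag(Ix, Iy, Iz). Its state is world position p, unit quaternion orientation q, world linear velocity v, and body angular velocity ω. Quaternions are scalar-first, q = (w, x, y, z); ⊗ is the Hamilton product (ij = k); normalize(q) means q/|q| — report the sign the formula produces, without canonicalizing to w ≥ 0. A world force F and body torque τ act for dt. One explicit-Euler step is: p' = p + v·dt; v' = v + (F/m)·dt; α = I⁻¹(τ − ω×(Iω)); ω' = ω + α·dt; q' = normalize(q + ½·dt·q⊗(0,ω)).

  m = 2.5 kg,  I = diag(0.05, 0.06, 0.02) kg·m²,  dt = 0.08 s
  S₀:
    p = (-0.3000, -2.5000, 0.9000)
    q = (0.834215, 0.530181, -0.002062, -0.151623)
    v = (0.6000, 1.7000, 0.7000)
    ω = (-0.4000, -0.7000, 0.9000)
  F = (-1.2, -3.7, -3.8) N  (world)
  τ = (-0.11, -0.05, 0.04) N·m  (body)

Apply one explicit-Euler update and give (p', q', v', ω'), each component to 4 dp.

angular accel α = (-2.7040, -0.6533, 1.8600)
new body rate ω' = (-0.6163, -0.7523, 1.0488)
q⊗(0,ω) = (0.3470897, -0.4416779, -1.0004642, 0.3788420)
q' = normalize(q + ½dt·q⊗(0,ω)) = (0.8471, 0.5119, -0.0420, -0.1363)
a = (-0.4800, -1.4800, -1.5200)
new position p' = (-0.2520, -2.3640, 0.9560)
v + (F/m)dt = (0.5616, 1.5816, 0.5784)

p' = (-0.2520, -2.3640, 0.9560)
q' = (0.8471, 0.5119, -0.0420, -0.1363)
v' = (0.5616, 1.5816, 0.5784)
ω' = (-0.6163, -0.7523, 1.0488)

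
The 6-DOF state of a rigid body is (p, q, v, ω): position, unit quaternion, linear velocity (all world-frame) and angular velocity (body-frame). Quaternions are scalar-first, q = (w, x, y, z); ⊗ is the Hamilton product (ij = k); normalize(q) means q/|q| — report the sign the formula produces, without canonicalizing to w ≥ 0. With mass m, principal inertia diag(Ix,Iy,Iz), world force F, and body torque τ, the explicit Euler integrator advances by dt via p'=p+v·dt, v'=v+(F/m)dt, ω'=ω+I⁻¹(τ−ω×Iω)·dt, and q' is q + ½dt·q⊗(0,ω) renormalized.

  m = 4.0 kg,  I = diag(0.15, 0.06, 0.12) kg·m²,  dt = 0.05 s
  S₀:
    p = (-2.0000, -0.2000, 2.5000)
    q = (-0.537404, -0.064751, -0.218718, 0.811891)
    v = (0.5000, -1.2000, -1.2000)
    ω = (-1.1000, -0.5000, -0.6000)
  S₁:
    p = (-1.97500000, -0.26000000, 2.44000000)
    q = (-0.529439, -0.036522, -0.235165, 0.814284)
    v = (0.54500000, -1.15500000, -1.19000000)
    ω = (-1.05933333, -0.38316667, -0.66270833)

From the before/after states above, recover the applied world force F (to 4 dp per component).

Δv = v₁−v₀ = (0.04500000, 0.04500000, 0.01000000)
F = m·Δv/dt = (3.6000, 3.6000, 0.8000)

F = (3.6000, 3.6000, 0.8000)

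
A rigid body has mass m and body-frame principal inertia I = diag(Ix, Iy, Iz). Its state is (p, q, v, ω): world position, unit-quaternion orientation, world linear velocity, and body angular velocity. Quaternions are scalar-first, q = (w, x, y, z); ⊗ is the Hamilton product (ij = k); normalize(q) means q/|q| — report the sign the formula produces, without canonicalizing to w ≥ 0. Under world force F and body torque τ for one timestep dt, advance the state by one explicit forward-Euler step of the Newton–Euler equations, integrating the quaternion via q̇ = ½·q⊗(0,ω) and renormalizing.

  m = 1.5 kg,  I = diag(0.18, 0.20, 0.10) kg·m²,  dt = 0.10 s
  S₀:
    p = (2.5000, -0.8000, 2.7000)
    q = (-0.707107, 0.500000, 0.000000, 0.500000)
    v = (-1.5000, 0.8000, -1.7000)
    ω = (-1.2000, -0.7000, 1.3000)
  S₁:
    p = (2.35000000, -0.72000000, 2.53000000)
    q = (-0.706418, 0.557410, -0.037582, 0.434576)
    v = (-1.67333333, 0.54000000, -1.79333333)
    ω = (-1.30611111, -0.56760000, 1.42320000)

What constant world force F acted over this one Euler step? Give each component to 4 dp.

velocity change Δv = (-0.17333333, -0.26000000, -0.09333333)
applied force F = (-2.6000, -3.9000, -1.4000)

F = (-2.6000, -3.9000, -1.4000)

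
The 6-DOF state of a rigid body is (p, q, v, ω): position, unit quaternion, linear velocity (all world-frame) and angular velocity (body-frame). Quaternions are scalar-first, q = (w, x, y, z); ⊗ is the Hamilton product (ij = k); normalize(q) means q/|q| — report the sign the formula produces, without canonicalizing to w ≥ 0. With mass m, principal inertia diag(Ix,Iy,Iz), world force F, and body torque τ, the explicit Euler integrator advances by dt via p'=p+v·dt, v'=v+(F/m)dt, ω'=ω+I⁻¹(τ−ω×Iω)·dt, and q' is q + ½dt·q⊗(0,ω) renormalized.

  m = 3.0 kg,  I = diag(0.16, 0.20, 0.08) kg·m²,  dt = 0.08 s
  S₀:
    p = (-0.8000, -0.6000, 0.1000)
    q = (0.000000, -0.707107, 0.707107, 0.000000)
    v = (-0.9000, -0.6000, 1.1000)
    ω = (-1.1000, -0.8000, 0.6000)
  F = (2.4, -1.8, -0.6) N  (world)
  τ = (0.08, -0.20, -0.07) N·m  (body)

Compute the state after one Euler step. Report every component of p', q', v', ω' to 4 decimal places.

p' = (-0.8720, -0.6480, 0.1880)
q' = (-0.0085, -0.6889, 0.7228, 0.0536)
v' = (-0.8360, -0.6480, 1.0840)
ω' = (-1.0888, -0.8589, 0.4948)

ω×(Iω) gyroscopic = (0.0576, -0.0528, 0.0352)
angular accel α = (0.1400, -0.7360, -1.3150)
new body rate ω' = (-1.0888, -0.8589, 0.4948)
Hamilton product q⊗(0,ω) = (-0.2121321, 0.4242642, 0.4242642, 1.3435033)
updated quaternion q' = (-0.0085, -0.6889, 0.7228, 0.0536)
p' = p + v·dt = (-0.8720, -0.6480, 0.1880)
v + (F/m)dt = (-0.8360, -0.6480, 1.0840)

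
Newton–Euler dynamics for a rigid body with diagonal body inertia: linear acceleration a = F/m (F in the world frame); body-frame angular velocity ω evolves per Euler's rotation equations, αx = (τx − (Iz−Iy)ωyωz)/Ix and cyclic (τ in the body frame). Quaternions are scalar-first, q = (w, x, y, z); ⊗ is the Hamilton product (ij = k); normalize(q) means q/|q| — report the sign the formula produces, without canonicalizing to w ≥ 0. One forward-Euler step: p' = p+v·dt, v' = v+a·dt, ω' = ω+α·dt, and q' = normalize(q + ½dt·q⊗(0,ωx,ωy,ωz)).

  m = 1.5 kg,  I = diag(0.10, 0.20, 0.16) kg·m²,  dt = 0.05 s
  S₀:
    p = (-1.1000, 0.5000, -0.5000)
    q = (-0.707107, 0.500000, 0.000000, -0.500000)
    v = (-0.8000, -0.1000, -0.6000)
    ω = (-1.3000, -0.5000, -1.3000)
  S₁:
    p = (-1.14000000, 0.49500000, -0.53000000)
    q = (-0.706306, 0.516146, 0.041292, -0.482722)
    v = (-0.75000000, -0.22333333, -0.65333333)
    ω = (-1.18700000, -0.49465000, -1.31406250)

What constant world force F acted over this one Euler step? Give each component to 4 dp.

velocity change Δv = (0.05000000, -0.12333333, -0.05333333)
applied force F = (1.5000, -3.7000, -1.6000)

F = (1.5000, -3.7000, -1.6000)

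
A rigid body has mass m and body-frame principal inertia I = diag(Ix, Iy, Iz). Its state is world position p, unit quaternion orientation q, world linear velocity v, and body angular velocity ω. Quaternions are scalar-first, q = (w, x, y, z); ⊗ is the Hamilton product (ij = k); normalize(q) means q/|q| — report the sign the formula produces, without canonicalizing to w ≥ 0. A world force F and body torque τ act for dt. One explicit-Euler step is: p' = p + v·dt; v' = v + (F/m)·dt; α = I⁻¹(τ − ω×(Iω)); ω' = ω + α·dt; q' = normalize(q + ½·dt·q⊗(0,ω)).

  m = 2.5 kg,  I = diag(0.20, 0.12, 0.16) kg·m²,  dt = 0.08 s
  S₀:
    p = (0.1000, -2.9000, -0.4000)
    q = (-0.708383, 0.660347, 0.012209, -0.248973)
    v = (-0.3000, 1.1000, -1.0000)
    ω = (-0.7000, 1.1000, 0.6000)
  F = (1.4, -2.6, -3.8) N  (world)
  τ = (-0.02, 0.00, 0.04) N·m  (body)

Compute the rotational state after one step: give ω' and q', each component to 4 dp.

gyro term ω×Iω = (0.0264, -0.0168, 0.0616)
angular accel α = (-0.2320, 0.1400, -0.1350)
ω' = ω + α·dt = (-0.7186, 1.1112, 0.5892)
2q̇ = q⊗(0,ω) = (0.5981968, 0.7770638, -1.0011484, 0.3098982)
q + ½dt·q⊗(0,ω), renormalized = (-0.6833, 0.6903, -0.0278, -0.2362)

ω' = (-0.7186, 1.1112, 0.5892)
q' = (-0.6833, 0.6903, -0.0278, -0.2362)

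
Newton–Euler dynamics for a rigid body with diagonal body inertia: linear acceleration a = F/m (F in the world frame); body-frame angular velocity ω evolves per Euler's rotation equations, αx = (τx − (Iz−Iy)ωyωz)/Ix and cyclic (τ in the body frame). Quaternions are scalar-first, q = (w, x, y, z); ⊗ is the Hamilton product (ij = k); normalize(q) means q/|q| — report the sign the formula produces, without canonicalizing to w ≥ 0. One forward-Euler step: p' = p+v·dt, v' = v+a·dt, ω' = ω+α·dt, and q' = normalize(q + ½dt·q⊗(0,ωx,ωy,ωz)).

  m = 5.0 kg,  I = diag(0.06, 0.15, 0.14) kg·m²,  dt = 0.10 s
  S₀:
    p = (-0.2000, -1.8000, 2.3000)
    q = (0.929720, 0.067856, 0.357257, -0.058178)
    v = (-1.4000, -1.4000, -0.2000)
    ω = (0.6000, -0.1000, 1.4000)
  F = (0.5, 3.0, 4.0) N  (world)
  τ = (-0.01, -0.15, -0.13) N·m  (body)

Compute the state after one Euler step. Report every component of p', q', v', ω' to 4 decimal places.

new position p' = (-0.3400, -1.9400, 2.2800)
v + (F/m)dt = (-1.3900, -1.3400, -0.1200)
angular accel α = (-0.1900, -0.5520, -0.8900)
ω + α·dt = (0.5810, -0.1552, 1.3110)
q⊗(0,ω) = (0.0764613, 1.0521740, -0.2228772, 1.0804682)
updated quaternion q' = (0.9308, 0.1201, 0.3451, -0.0041)

p' = (-0.3400, -1.9400, 2.2800)
q' = (0.9308, 0.1201, 0.3451, -0.0041)
v' = (-1.3900, -1.3400, -0.1200)
ω' = (0.5810, -0.1552, 1.3110)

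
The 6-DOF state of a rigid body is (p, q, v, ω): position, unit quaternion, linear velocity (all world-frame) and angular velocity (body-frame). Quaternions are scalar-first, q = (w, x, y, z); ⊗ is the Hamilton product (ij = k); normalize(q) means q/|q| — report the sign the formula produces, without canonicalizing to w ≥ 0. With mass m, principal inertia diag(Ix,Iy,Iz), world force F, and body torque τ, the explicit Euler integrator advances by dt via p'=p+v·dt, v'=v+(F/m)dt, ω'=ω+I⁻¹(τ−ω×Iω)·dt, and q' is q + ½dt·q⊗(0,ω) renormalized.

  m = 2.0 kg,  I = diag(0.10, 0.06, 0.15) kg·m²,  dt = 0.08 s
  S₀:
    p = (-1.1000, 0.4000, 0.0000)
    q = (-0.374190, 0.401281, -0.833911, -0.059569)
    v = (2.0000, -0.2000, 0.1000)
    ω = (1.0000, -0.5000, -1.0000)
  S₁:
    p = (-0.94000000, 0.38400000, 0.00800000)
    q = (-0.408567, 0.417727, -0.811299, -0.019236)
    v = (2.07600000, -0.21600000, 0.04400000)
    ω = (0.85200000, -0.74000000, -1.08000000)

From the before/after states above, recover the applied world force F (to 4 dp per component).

F = (1.9000, -0.4000, -1.4000)

Δv = v₁−v₀ = (0.07600000, -0.01600000, -0.05600000)
m·(v₁−v₀)/dt = (1.9000, -0.4000, -1.4000)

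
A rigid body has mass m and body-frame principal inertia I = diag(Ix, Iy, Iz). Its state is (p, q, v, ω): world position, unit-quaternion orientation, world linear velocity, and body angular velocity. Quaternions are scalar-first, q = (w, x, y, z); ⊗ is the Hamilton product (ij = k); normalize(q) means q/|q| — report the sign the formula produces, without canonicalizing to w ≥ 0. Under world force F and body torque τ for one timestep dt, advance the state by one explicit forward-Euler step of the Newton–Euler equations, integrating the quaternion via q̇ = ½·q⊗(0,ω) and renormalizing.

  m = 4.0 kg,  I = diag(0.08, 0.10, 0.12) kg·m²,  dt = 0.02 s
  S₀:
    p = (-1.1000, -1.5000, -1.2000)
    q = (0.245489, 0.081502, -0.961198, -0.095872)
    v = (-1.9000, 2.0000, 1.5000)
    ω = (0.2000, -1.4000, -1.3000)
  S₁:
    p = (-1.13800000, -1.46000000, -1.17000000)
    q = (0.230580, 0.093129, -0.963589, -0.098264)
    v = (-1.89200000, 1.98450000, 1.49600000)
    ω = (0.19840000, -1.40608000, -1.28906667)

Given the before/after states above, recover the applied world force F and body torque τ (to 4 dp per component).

ω₁ − ω₀ = (-0.00160000, -0.00608000, 0.01093333)
I·α + gyro = (0.0300, -0.0200, 0.0600)
Δv = v₁−v₀ = (0.00800000, -0.01550000, -0.00400000)
F = m·Δv/dt = (1.6000, -3.1000, -0.8000)

F = (1.6000, -3.1000, -0.8000)
τ = (0.0300, -0.0200, 0.0600)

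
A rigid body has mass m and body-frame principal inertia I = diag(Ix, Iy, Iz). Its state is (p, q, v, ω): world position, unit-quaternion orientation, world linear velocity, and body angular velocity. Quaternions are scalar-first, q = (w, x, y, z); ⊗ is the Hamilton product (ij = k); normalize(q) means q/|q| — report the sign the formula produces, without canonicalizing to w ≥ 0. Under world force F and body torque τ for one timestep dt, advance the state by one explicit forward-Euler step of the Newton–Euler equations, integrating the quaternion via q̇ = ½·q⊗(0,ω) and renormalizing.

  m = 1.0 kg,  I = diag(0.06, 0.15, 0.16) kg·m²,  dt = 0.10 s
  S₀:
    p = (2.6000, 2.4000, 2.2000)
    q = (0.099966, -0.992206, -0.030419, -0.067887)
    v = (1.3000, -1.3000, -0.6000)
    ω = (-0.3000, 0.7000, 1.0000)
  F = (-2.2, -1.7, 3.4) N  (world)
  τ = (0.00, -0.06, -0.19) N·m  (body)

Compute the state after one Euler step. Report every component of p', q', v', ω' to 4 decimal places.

α = I⁻¹(τ − ω×Iω) = (-0.1167, -0.6000, -1.0694)
ω' = ω + α·dt = (-0.3117, 0.6400, 0.8931)
q⊗(0,ω) = (-0.2084815, -0.0128879, 1.0825483, -0.6037039)
q' = normalize(q + ½dt·q⊗(0,ω)) = (0.0894, -0.9909, 0.0237, -0.0979)
p' = p + v·dt = (2.7300, 2.2700, 2.1400)
new velocity v' = (1.0800, -1.4700, -0.2600)

p' = (2.7300, 2.2700, 2.1400)
q' = (0.0894, -0.9909, 0.0237, -0.0979)
v' = (1.0800, -1.4700, -0.2600)
ω' = (-0.3117, 0.6400, 0.8931)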